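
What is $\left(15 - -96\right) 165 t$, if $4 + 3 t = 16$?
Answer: $73260$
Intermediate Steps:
$t = 4$ ($t = - \frac{4}{3} + \frac{1}{3} \cdot 16 = - \frac{4}{3} + \frac{16}{3} = 4$)
$\left(15 - -96\right) 165 t = \left(15 - -96\right) 165 \cdot 4 = \left(15 + 96\right) 165 \cdot 4 = 111 \cdot 165 \cdot 4 = 18315 \cdot 4 = 73260$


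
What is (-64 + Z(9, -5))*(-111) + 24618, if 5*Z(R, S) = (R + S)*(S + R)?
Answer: 156834/5 ≈ 31367.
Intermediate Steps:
Z(R, S) = (R + S)**2/5 (Z(R, S) = ((R + S)*(S + R))/5 = ((R + S)*(R + S))/5 = (R + S)**2/5)
(-64 + Z(9, -5))*(-111) + 24618 = (-64 + (9 - 5)**2/5)*(-111) + 24618 = (-64 + (1/5)*4**2)*(-111) + 24618 = (-64 + (1/5)*16)*(-111) + 24618 = (-64 + 16/5)*(-111) + 24618 = -304/5*(-111) + 24618 = 33744/5 + 24618 = 156834/5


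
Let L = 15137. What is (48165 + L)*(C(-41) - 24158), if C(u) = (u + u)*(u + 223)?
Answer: -2473968764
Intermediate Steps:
C(u) = 2*u*(223 + u) (C(u) = (2*u)*(223 + u) = 2*u*(223 + u))
(48165 + L)*(C(-41) - 24158) = (48165 + 15137)*(2*(-41)*(223 - 41) - 24158) = 63302*(2*(-41)*182 - 24158) = 63302*(-14924 - 24158) = 63302*(-39082) = -2473968764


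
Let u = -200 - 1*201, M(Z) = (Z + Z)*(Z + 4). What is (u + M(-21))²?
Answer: 97969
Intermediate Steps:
M(Z) = 2*Z*(4 + Z) (M(Z) = (2*Z)*(4 + Z) = 2*Z*(4 + Z))
u = -401 (u = -200 - 201 = -401)
(u + M(-21))² = (-401 + 2*(-21)*(4 - 21))² = (-401 + 2*(-21)*(-17))² = (-401 + 714)² = 313² = 97969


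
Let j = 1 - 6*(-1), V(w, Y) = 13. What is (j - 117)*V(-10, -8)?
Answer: -1430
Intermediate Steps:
j = 7 (j = 1 + 6 = 7)
(j - 117)*V(-10, -8) = (7 - 117)*13 = -110*13 = -1430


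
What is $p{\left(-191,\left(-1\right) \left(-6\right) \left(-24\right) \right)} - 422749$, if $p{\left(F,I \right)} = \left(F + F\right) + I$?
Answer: $-423275$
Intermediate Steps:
$p{\left(F,I \right)} = I + 2 F$ ($p{\left(F,I \right)} = 2 F + I = I + 2 F$)
$p{\left(-191,\left(-1\right) \left(-6\right) \left(-24\right) \right)} - 422749 = \left(\left(-1\right) \left(-6\right) \left(-24\right) + 2 \left(-191\right)\right) - 422749 = \left(6 \left(-24\right) - 382\right) - 422749 = \left(-144 - 382\right) - 422749 = -526 - 422749 = -423275$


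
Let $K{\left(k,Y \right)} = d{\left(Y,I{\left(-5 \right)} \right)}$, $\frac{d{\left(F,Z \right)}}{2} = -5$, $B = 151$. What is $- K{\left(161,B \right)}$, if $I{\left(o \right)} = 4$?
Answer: $10$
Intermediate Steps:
$d{\left(F,Z \right)} = -10$ ($d{\left(F,Z \right)} = 2 \left(-5\right) = -10$)
$K{\left(k,Y \right)} = -10$
$- K{\left(161,B \right)} = \left(-1\right) \left(-10\right) = 10$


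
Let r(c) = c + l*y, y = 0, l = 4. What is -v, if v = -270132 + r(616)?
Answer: 269516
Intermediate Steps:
r(c) = c (r(c) = c + 4*0 = c + 0 = c)
v = -269516 (v = -270132 + 616 = -269516)
-v = -1*(-269516) = 269516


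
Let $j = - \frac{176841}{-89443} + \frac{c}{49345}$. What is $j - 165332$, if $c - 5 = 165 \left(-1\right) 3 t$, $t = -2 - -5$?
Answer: $- \frac{145938981491343}{882712967} \approx -1.6533 \cdot 10^{5}$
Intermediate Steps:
$t = 3$ ($t = -2 + 5 = 3$)
$c = -1480$ ($c = 5 + 165 \left(-1\right) 3 \cdot 3 = 5 + 165 \left(\left(-3\right) 3\right) = 5 + 165 \left(-9\right) = 5 - 1485 = -1480$)
$j = \frac{1718768701}{882712967}$ ($j = - \frac{176841}{-89443} - \frac{1480}{49345} = \left(-176841\right) \left(- \frac{1}{89443}\right) - \frac{296}{9869} = \frac{176841}{89443} - \frac{296}{9869} = \frac{1718768701}{882712967} \approx 1.9471$)
$j - 165332 = \frac{1718768701}{882712967} - 165332 = - \frac{145938981491343}{882712967}$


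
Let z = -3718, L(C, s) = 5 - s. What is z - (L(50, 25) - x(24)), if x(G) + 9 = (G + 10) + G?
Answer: -3649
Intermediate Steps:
x(G) = 1 + 2*G (x(G) = -9 + ((G + 10) + G) = -9 + ((10 + G) + G) = -9 + (10 + 2*G) = 1 + 2*G)
z - (L(50, 25) - x(24)) = -3718 - ((5 - 1*25) - (1 + 2*24)) = -3718 - ((5 - 25) - (1 + 48)) = -3718 - (-20 - 1*49) = -3718 - (-20 - 49) = -3718 - 1*(-69) = -3718 + 69 = -3649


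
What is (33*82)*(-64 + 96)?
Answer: 86592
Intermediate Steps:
(33*82)*(-64 + 96) = 2706*32 = 86592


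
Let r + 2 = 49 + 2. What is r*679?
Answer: 33271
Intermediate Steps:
r = 49 (r = -2 + (49 + 2) = -2 + 51 = 49)
r*679 = 49*679 = 33271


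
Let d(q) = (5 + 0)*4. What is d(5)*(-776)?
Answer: -15520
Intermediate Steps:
d(q) = 20 (d(q) = 5*4 = 20)
d(5)*(-776) = 20*(-776) = -15520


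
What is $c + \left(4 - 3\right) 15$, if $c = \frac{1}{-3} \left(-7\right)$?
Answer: $\frac{52}{3} \approx 17.333$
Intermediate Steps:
$c = \frac{7}{3}$ ($c = \left(- \frac{1}{3}\right) \left(-7\right) = \frac{7}{3} \approx 2.3333$)
$c + \left(4 - 3\right) 15 = \frac{7}{3} + \left(4 - 3\right) 15 = \frac{7}{3} + 1 \cdot 15 = \frac{7}{3} + 15 = \frac{52}{3}$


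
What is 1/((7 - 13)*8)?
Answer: -1/48 ≈ -0.020833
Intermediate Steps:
1/((7 - 13)*8) = 1/(-6*8) = 1/(-48) = -1/48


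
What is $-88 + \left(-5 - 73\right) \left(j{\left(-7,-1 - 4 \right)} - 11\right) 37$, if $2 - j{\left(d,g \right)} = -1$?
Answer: $23000$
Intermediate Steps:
$j{\left(d,g \right)} = 3$ ($j{\left(d,g \right)} = 2 - -1 = 2 + 1 = 3$)
$-88 + \left(-5 - 73\right) \left(j{\left(-7,-1 - 4 \right)} - 11\right) 37 = -88 + \left(-5 - 73\right) \left(3 - 11\right) 37 = -88 + \left(-78\right) \left(-8\right) 37 = -88 + 624 \cdot 37 = -88 + 23088 = 23000$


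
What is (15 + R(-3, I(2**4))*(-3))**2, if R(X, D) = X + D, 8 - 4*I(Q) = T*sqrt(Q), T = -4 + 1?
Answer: 81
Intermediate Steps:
T = -3
I(Q) = 2 + 3*sqrt(Q)/4 (I(Q) = 2 - (-3)*sqrt(Q)/4 = 2 + 3*sqrt(Q)/4)
R(X, D) = D + X
(15 + R(-3, I(2**4))*(-3))**2 = (15 + ((2 + 3*sqrt(2**4)/4) - 3)*(-3))**2 = (15 + ((2 + 3*sqrt(16)/4) - 3)*(-3))**2 = (15 + ((2 + (3/4)*4) - 3)*(-3))**2 = (15 + ((2 + 3) - 3)*(-3))**2 = (15 + (5 - 3)*(-3))**2 = (15 + 2*(-3))**2 = (15 - 6)**2 = 9**2 = 81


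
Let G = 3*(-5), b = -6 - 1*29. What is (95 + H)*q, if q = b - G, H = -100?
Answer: 100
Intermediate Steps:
b = -35 (b = -6 - 29 = -35)
G = -15
q = -20 (q = -35 - 1*(-15) = -35 + 15 = -20)
(95 + H)*q = (95 - 100)*(-20) = -5*(-20) = 100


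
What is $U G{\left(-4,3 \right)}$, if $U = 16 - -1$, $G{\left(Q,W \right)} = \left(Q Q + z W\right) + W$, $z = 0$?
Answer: $323$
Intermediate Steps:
$G{\left(Q,W \right)} = W + Q^{2}$ ($G{\left(Q,W \right)} = \left(Q Q + 0 W\right) + W = \left(Q^{2} + 0\right) + W = Q^{2} + W = W + Q^{2}$)
$U = 17$ ($U = 16 + 1 = 17$)
$U G{\left(-4,3 \right)} = 17 \left(3 + \left(-4\right)^{2}\right) = 17 \left(3 + 16\right) = 17 \cdot 19 = 323$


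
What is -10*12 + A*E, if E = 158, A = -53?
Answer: -8494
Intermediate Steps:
-10*12 + A*E = -10*12 - 53*158 = -120 - 8374 = -8494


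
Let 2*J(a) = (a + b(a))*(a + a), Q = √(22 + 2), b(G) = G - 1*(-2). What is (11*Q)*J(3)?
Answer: 528*√6 ≈ 1293.3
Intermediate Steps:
b(G) = 2 + G (b(G) = G + 2 = 2 + G)
Q = 2*√6 (Q = √24 = 2*√6 ≈ 4.8990)
J(a) = a*(2 + 2*a) (J(a) = ((a + (2 + a))*(a + a))/2 = ((2 + 2*a)*(2*a))/2 = (2*a*(2 + 2*a))/2 = a*(2 + 2*a))
(11*Q)*J(3) = (11*(2*√6))*(2*3*(1 + 3)) = (22*√6)*(2*3*4) = (22*√6)*24 = 528*√6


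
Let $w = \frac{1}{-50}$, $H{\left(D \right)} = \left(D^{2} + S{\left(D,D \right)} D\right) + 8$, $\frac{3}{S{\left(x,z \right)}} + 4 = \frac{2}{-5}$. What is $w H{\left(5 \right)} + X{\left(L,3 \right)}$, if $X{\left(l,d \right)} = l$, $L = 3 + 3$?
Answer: $\frac{5949}{1100} \approx 5.4082$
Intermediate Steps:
$S{\left(x,z \right)} = - \frac{15}{22}$ ($S{\left(x,z \right)} = \frac{3}{-4 + \frac{2}{-5}} = \frac{3}{-4 + 2 \left(- \frac{1}{5}\right)} = \frac{3}{-4 - \frac{2}{5}} = \frac{3}{- \frac{22}{5}} = 3 \left(- \frac{5}{22}\right) = - \frac{15}{22}$)
$H{\left(D \right)} = 8 + D^{2} - \frac{15 D}{22}$ ($H{\left(D \right)} = \left(D^{2} - \frac{15 D}{22}\right) + 8 = 8 + D^{2} - \frac{15 D}{22}$)
$L = 6$
$w = - \frac{1}{50} \approx -0.02$
$w H{\left(5 \right)} + X{\left(L,3 \right)} = - \frac{8 + 5^{2} - \frac{75}{22}}{50} + 6 = - \frac{8 + 25 - \frac{75}{22}}{50} + 6 = \left(- \frac{1}{50}\right) \frac{651}{22} + 6 = - \frac{651}{1100} + 6 = \frac{5949}{1100}$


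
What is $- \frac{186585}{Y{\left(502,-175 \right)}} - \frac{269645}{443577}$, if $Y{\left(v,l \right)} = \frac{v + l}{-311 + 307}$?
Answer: $\frac{110323694755}{48349893} \approx 2281.8$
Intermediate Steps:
$Y{\left(v,l \right)} = - \frac{l}{4} - \frac{v}{4}$ ($Y{\left(v,l \right)} = \frac{l + v}{-4} = \left(l + v\right) \left(- \frac{1}{4}\right) = - \frac{l}{4} - \frac{v}{4}$)
$- \frac{186585}{Y{\left(502,-175 \right)}} - \frac{269645}{443577} = - \frac{186585}{\left(- \frac{1}{4}\right) \left(-175\right) - \frac{251}{2}} - \frac{269645}{443577} = - \frac{186585}{\frac{175}{4} - \frac{251}{2}} - \frac{269645}{443577} = - \frac{186585}{- \frac{327}{4}} - \frac{269645}{443577} = \left(-186585\right) \left(- \frac{4}{327}\right) - \frac{269645}{443577} = \frac{248780}{109} - \frac{269645}{443577} = \frac{110323694755}{48349893}$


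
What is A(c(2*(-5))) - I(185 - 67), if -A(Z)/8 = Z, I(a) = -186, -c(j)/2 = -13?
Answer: -22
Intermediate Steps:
c(j) = 26 (c(j) = -2*(-13) = 26)
A(Z) = -8*Z
A(c(2*(-5))) - I(185 - 67) = -8*26 - 1*(-186) = -208 + 186 = -22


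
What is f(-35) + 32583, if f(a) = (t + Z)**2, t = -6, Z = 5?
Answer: 32584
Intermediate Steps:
f(a) = 1 (f(a) = (-6 + 5)**2 = (-1)**2 = 1)
f(-35) + 32583 = 1 + 32583 = 32584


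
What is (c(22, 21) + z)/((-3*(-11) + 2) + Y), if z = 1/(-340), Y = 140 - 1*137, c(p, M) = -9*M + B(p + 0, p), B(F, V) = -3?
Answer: -65281/12920 ≈ -5.0527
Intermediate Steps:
c(p, M) = -3 - 9*M (c(p, M) = -9*M - 3 = -3 - 9*M)
Y = 3 (Y = 140 - 137 = 3)
z = -1/340 ≈ -0.0029412
(c(22, 21) + z)/((-3*(-11) + 2) + Y) = ((-3 - 9*21) - 1/340)/((-3*(-11) + 2) + 3) = ((-3 - 189) - 1/340)/((33 + 2) + 3) = (-192 - 1/340)/(35 + 3) = -65281/340/38 = -65281/340*1/38 = -65281/12920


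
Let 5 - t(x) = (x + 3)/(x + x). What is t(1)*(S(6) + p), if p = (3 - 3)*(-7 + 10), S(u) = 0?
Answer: 0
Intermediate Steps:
t(x) = 5 - (3 + x)/(2*x) (t(x) = 5 - (x + 3)/(x + x) = 5 - (3 + x)/(2*x))
p = 0 (p = 0*3 = 0)
t(1)*(S(6) + p) = ((3/2)*(-1 + 3*1)/1)*(0 + 0) = ((3/2)*1*(-1 + 3))*0 = ((3/2)*1*2)*0 = 3*0 = 0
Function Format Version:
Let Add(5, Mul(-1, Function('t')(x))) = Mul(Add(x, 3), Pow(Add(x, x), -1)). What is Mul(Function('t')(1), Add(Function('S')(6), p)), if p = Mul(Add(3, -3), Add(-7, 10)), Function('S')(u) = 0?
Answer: 0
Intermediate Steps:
Function('t')(x) = Add(5, Mul(Rational(-1, 2), Pow(x, -1), Add(3, x))) (Function('t')(x) = Add(5, Mul(-1, Mul(Add(x, 3), Pow(Add(x, x), -1)))) = Add(5, Mul(-1, Mul(Add(3, x), Pow(Mul(2, x), -1)))) = Add(5, Mul(-1, Mul(Add(3, x), Mul(Rational(1, 2), Pow(x, -1))))) = Add(5, Mul(-1, Mul(Rational(1, 2), Pow(x, -1), Add(3, x)))) = Add(5, Mul(Rational(-1, 2), Pow(x, -1), Add(3, x))))
p = 0 (p = Mul(0, 3) = 0)
Mul(Function('t')(1), Add(Function('S')(6), p)) = Mul(Mul(Rational(3, 2), Pow(1, -1), Add(-1, Mul(3, 1))), Add(0, 0)) = Mul(Mul(Rational(3, 2), 1, Add(-1, 3)), 0) = Mul(Mul(Rational(3, 2), 1, 2), 0) = Mul(3, 0) = 0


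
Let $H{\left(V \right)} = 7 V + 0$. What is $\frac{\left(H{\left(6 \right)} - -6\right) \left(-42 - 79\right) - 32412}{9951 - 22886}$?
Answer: $\frac{588}{199} \approx 2.9548$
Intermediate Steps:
$H{\left(V \right)} = 7 V$
$\frac{\left(H{\left(6 \right)} - -6\right) \left(-42 - 79\right) - 32412}{9951 - 22886} = \frac{\left(7 \cdot 6 - -6\right) \left(-42 - 79\right) - 32412}{9951 - 22886} = \frac{\left(42 + 6\right) \left(-121\right) - 32412}{-12935} = \left(48 \left(-121\right) - 32412\right) \left(- \frac{1}{12935}\right) = \left(-5808 - 32412\right) \left(- \frac{1}{12935}\right) = \left(-38220\right) \left(- \frac{1}{12935}\right) = \frac{588}{199}$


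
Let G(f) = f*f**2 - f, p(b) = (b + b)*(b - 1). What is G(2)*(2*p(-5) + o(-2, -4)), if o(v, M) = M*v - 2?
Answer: 756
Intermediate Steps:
o(v, M) = -2 + M*v
p(b) = 2*b*(-1 + b) (p(b) = (2*b)*(-1 + b) = 2*b*(-1 + b))
G(f) = f**3 - f
G(2)*(2*p(-5) + o(-2, -4)) = (2**3 - 1*2)*(2*(2*(-5)*(-1 - 5)) + (-2 - 4*(-2))) = (8 - 2)*(2*(2*(-5)*(-6)) + (-2 + 8)) = 6*(2*60 + 6) = 6*(120 + 6) = 6*126 = 756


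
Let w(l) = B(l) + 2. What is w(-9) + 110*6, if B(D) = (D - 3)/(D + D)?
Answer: 1988/3 ≈ 662.67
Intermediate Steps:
B(D) = (-3 + D)/(2*D) (B(D) = (-3 + D)/((2*D)) = (-3 + D)*(1/(2*D)) = (-3 + D)/(2*D))
w(l) = 2 + (-3 + l)/(2*l) (w(l) = (-3 + l)/(2*l) + 2 = 2 + (-3 + l)/(2*l))
w(-9) + 110*6 = (½)*(-3 + 5*(-9))/(-9) + 110*6 = (½)*(-⅑)*(-3 - 45) + 660 = (½)*(-⅑)*(-48) + 660 = 8/3 + 660 = 1988/3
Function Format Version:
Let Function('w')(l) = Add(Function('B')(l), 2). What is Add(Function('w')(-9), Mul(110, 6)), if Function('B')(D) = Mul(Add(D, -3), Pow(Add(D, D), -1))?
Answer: Rational(1988, 3) ≈ 662.67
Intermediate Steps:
Function('B')(D) = Mul(Rational(1, 2), Pow(D, -1), Add(-3, D)) (Function('B')(D) = Mul(Add(-3, D), Pow(Mul(2, D), -1)) = Mul(Add(-3, D), Mul(Rational(1, 2), Pow(D, -1))) = Mul(Rational(1, 2), Pow(D, -1), Add(-3, D)))
Function('w')(l) = Add(2, Mul(Rational(1, 2), Pow(l, -1), Add(-3, l))) (Function('w')(l) = Add(Mul(Rational(1, 2), Pow(l, -1), Add(-3, l)), 2) = Add(2, Mul(Rational(1, 2), Pow(l, -1), Add(-3, l))))
Add(Function('w')(-9), Mul(110, 6)) = Add(Mul(Rational(1, 2), Pow(-9, -1), Add(-3, Mul(5, -9))), Mul(110, 6)) = Add(Mul(Rational(1, 2), Rational(-1, 9), Add(-3, -45)), 660) = Add(Mul(Rational(1, 2), Rational(-1, 9), -48), 660) = Add(Rational(8, 3), 660) = Rational(1988, 3)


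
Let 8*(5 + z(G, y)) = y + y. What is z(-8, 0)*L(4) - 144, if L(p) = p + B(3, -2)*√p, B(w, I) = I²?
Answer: -204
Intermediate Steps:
z(G, y) = -5 + y/4 (z(G, y) = -5 + (y + y)/8 = -5 + (2*y)/8 = -5 + y/4)
L(p) = p + 4*√p (L(p) = p + (-2)²*√p = p + 4*√p)
z(-8, 0)*L(4) - 144 = (-5 + (¼)*0)*(4 + 4*√4) - 144 = (-5 + 0)*(4 + 4*2) - 144 = -5*(4 + 8) - 144 = -5*12 - 144 = -60 - 144 = -204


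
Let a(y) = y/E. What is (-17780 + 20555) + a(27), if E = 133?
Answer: 369102/133 ≈ 2775.2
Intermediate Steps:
a(y) = y/133
(-17780 + 20555) + a(27) = (-17780 + 20555) + (1/133)*27 = 2775 + 27/133 = 369102/133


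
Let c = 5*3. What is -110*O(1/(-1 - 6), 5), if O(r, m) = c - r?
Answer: -11660/7 ≈ -1665.7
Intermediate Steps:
c = 15
O(r, m) = 15 - r
-110*O(1/(-1 - 6), 5) = -110*(15 - 1/(-1 - 6)) = -110*(15 - 1/(-7)) = -110*(15 - 1*(-1/7)) = -110*(15 + 1/7) = -110*106/7 = -11660/7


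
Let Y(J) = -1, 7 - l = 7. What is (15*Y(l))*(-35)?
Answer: 525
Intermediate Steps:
l = 0 (l = 7 - 1*7 = 7 - 7 = 0)
(15*Y(l))*(-35) = (15*(-1))*(-35) = -15*(-35) = 525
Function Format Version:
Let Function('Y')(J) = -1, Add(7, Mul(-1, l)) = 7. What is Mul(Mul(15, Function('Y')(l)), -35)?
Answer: 525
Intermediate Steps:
l = 0 (l = Add(7, Mul(-1, 7)) = Add(7, -7) = 0)
Mul(Mul(15, Function('Y')(l)), -35) = Mul(Mul(15, -1), -35) = Mul(-15, -35) = 525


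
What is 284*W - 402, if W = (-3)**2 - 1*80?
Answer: -20566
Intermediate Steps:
W = -71 (W = 9 - 80 = -71)
284*W - 402 = 284*(-71) - 402 = -20164 - 402 = -20566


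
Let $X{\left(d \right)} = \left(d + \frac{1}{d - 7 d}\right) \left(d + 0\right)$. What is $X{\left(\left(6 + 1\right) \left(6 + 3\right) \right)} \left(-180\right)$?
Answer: $-714390$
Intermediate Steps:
$X{\left(d \right)} = d \left(d - \frac{1}{6 d}\right)$ ($X{\left(d \right)} = \left(d + \frac{1}{\left(-6\right) d}\right) d = \left(d - \frac{1}{6 d}\right) d = d \left(d - \frac{1}{6 d}\right)$)
$X{\left(\left(6 + 1\right) \left(6 + 3\right) \right)} \left(-180\right) = \left(- \frac{1}{6} + \left(\left(6 + 1\right) \left(6 + 3\right)\right)^{2}\right) \left(-180\right) = \left(- \frac{1}{6} + \left(7 \cdot 9\right)^{2}\right) \left(-180\right) = \left(- \frac{1}{6} + 63^{2}\right) \left(-180\right) = \left(- \frac{1}{6} + 3969\right) \left(-180\right) = \frac{23813}{6} \left(-180\right) = -714390$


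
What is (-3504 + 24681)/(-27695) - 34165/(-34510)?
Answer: 1485389/6591410 ≈ 0.22535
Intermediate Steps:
(-3504 + 24681)/(-27695) - 34165/(-34510) = 21177*(-1/27695) - 34165*(-1/34510) = -21177/27695 + 6833/6902 = 1485389/6591410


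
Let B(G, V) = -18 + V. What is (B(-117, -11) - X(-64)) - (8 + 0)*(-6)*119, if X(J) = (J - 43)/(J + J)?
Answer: 727317/128 ≈ 5682.2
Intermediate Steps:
X(J) = (-43 + J)/(2*J) (X(J) = (-43 + J)/((2*J)) = (-43 + J)*(1/(2*J)) = (-43 + J)/(2*J))
(B(-117, -11) - X(-64)) - (8 + 0)*(-6)*119 = ((-18 - 11) - (-43 - 64)/(2*(-64))) - (8 + 0)*(-6)*119 = (-29 - (-1)*(-107)/(2*64)) - 8*(-6)*119 = (-29 - 1*107/128) - (-48)*119 = (-29 - 107/128) - 1*(-5712) = -3819/128 + 5712 = 727317/128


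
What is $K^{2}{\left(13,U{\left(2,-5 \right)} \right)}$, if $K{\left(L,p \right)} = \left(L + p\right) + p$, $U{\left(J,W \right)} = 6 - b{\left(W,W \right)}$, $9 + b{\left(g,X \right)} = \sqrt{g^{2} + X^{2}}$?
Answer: $2049 - 860 \sqrt{2} \approx 832.78$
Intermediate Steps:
$b{\left(g,X \right)} = -9 + \sqrt{X^{2} + g^{2}}$ ($b{\left(g,X \right)} = -9 + \sqrt{g^{2} + X^{2}} = -9 + \sqrt{X^{2} + g^{2}}$)
$U{\left(J,W \right)} = 15 - \sqrt{2} \sqrt{W^{2}}$ ($U{\left(J,W \right)} = 6 - \left(-9 + \sqrt{W^{2} + W^{2}}\right) = 6 - \left(-9 + \sqrt{2 W^{2}}\right) = 6 - \left(-9 + \sqrt{2} \sqrt{W^{2}}\right) = 15 - \sqrt{2} \sqrt{W^{2}}$)
$K{\left(L,p \right)} = L + 2 p$
$K^{2}{\left(13,U{\left(2,-5 \right)} \right)} = \left(13 + 2 \left(15 - \sqrt{2} \sqrt{\left(-5\right)^{2}}\right)\right)^{2} = \left(13 + 2 \left(15 - \sqrt{2} \sqrt{25}\right)\right)^{2} = \left(13 + 2 \left(15 - \sqrt{2} \cdot 5\right)\right)^{2} = \left(13 + 2 \left(15 - 5 \sqrt{2}\right)\right)^{2} = \left(13 + \left(30 - 10 \sqrt{2}\right)\right)^{2} = \left(43 - 10 \sqrt{2}\right)^{2}$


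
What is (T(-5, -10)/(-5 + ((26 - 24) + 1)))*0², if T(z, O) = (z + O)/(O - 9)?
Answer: 0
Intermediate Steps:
T(z, O) = (O + z)/(-9 + O)
(T(-5, -10)/(-5 + ((26 - 24) + 1)))*0² = (((-10 - 5)/(-9 - 10))/(-5 + ((26 - 24) + 1)))*0² = ((-15/(-19))/(-5 + (2 + 1)))*0 = ((-1/19*(-15))/(-5 + 3))*0 = ((15/19)/(-2))*0 = ((15/19)*(-½))*0 = -15/38*0 = 0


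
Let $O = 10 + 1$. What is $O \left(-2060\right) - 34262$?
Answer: $-56922$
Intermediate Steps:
$O = 11$
$O \left(-2060\right) - 34262 = 11 \left(-2060\right) - 34262 = -22660 - 34262 = -56922$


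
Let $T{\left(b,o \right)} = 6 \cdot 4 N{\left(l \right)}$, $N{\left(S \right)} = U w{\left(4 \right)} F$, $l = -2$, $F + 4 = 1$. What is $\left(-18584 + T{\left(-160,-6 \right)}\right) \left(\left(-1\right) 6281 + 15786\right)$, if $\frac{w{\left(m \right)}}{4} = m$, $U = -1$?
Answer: $-165691160$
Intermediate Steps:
$F = -3$ ($F = -4 + 1 = -3$)
$w{\left(m \right)} = 4 m$
$N{\left(S \right)} = 48$ ($N{\left(S \right)} = - 4 \cdot 4 \left(-3\right) = \left(-1\right) 16 \left(-3\right) = \left(-16\right) \left(-3\right) = 48$)
$T{\left(b,o \right)} = 1152$ ($T{\left(b,o \right)} = 6 \cdot 4 \cdot 48 = 24 \cdot 48 = 1152$)
$\left(-18584 + T{\left(-160,-6 \right)}\right) \left(\left(-1\right) 6281 + 15786\right) = \left(-18584 + 1152\right) \left(\left(-1\right) 6281 + 15786\right) = - 17432 \left(-6281 + 15786\right) = \left(-17432\right) 9505 = -165691160$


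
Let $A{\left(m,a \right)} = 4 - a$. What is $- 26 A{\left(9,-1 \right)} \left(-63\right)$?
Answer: $8190$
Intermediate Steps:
$- 26 A{\left(9,-1 \right)} \left(-63\right) = - 26 \left(4 - -1\right) \left(-63\right) = - 26 \left(4 + 1\right) \left(-63\right) = \left(-26\right) 5 \left(-63\right) = \left(-130\right) \left(-63\right) = 8190$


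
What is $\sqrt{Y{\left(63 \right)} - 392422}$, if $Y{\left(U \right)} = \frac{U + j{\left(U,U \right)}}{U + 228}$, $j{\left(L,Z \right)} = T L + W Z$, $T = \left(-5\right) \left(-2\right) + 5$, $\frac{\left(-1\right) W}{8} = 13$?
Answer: $\frac{i \sqrt{3692477854}}{97} \approx 626.45 i$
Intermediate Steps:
$W = -104$ ($W = \left(-8\right) 13 = -104$)
$T = 15$ ($T = 10 + 5 = 15$)
$j{\left(L,Z \right)} = - 104 Z + 15 L$ ($j{\left(L,Z \right)} = 15 L - 104 Z = - 104 Z + 15 L$)
$Y{\left(U \right)} = - \frac{88 U}{228 + U}$ ($Y{\left(U \right)} = \frac{U + \left(- 104 U + 15 U\right)}{U + 228} = \frac{U - 89 U}{228 + U} = \frac{\left(-88\right) U}{228 + U} = - \frac{88 U}{228 + U}$)
$\sqrt{Y{\left(63 \right)} - 392422} = \sqrt{\left(-88\right) 63 \frac{1}{228 + 63} - 392422} = \sqrt{\left(-88\right) 63 \cdot \frac{1}{291} - 392422} = \sqrt{- \frac{1848}{97} - 392422} = \sqrt{- \frac{38066782}{97}} = \frac{i \sqrt{3692477854}}{97}$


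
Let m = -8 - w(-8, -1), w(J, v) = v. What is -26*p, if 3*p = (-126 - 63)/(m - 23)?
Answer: -273/5 ≈ -54.600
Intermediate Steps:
m = -7 (m = -8 - 1*(-1) = -8 + 1 = -7)
p = 21/10 (p = ((-126 - 63)/(-7 - 23))/3 = (-189/(-30))/3 = (-189*(-1/30))/3 = (⅓)*(63/10) = 21/10 ≈ 2.1000)
-26*p = -26*21/10 = -273/5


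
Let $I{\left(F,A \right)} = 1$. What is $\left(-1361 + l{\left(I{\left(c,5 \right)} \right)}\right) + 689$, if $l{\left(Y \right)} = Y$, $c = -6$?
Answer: $-671$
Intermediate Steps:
$\left(-1361 + l{\left(I{\left(c,5 \right)} \right)}\right) + 689 = \left(-1361 + 1\right) + 689 = -1360 + 689 = -671$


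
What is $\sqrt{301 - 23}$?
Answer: $\sqrt{278} \approx 16.673$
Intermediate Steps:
$\sqrt{301 - 23} = \sqrt{278}$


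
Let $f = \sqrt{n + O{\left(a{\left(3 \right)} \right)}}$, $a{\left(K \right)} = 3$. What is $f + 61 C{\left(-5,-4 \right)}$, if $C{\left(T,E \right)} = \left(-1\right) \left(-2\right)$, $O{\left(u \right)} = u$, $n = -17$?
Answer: $122 + i \sqrt{14} \approx 122.0 + 3.7417 i$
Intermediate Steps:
$C{\left(T,E \right)} = 2$
$f = i \sqrt{14}$ ($f = \sqrt{-17 + 3} = \sqrt{-14} = i \sqrt{14} \approx 3.7417 i$)
$f + 61 C{\left(-5,-4 \right)} = i \sqrt{14} + 61 \cdot 2 = i \sqrt{14} + 122 = 122 + i \sqrt{14}$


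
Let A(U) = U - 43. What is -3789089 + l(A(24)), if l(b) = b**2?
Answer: -3788728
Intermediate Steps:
A(U) = -43 + U
-3789089 + l(A(24)) = -3789089 + (-43 + 24)**2 = -3789089 + (-19)**2 = -3789089 + 361 = -3788728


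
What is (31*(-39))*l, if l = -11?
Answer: 13299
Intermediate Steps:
(31*(-39))*l = (31*(-39))*(-11) = -1209*(-11) = 13299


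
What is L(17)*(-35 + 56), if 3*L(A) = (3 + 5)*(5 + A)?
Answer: 1232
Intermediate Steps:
L(A) = 40/3 + 8*A/3 (L(A) = ((3 + 5)*(5 + A))/3 = (8*(5 + A))/3 = (40 + 8*A)/3 = 40/3 + 8*A/3)
L(17)*(-35 + 56) = (40/3 + (8/3)*17)*(-35 + 56) = (40/3 + 136/3)*21 = (176/3)*21 = 1232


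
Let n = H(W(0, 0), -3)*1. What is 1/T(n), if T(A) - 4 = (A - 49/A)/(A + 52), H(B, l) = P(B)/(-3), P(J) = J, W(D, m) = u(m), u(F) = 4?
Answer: 608/2857 ≈ 0.21281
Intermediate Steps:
W(D, m) = 4
H(B, l) = -B/3 (H(B, l) = B/(-3) = B*(-1/3) = -B/3)
n = -4/3 (n = -1/3*4*1 = -4/3*1 = -4/3 ≈ -1.3333)
T(A) = 4 + (A - 49/A)/(52 + A) (T(A) = 4 + (A - 49/A)/(A + 52) = 4 + (A - 49/A)/(52 + A))
1/T(n) = 1/((-49 + 5*(-4/3)**2 + 208*(-4/3))/((-4/3)*(52 - 4/3))) = 1/(-3*(-49 + 5*(16/9) - 832/3)/(4*152/3)) = 1/(-3/4*3/152*(-49 + 80/9 - 832/3)) = 1/(-3/4*3/152*(-2857/9)) = 1/(2857/608) = 608/2857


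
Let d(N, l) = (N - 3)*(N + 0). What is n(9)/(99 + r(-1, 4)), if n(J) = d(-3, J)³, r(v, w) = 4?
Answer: 5832/103 ≈ 56.621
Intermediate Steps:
d(N, l) = N*(-3 + N) (d(N, l) = (-3 + N)*N = N*(-3 + N))
n(J) = 5832 (n(J) = (-3*(-3 - 3))³ = (-3*(-6))³ = 18³ = 5832)
n(9)/(99 + r(-1, 4)) = 5832/(99 + 4) = 5832/103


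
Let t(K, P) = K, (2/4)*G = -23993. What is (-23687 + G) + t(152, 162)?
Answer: -71521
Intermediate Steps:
G = -47986 (G = 2*(-23993) = -47986)
(-23687 + G) + t(152, 162) = (-23687 - 47986) + 152 = -71673 + 152 = -71521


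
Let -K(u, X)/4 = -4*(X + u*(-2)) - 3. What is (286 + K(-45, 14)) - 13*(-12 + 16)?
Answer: 1910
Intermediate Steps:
K(u, X) = 12 - 32*u + 16*X (K(u, X) = -4*(-4*(X + u*(-2)) - 3) = -4*(-4*(X - 2*u) - 3) = -4*((-4*X + 8*u) - 3) = -4*(-3 - 4*X + 8*u) = 12 - 32*u + 16*X)
(286 + K(-45, 14)) - 13*(-12 + 16) = (286 + (12 - 32*(-45) + 16*14)) - 13*(-12 + 16) = (286 + (12 + 1440 + 224)) - 13*4 = (286 + 1676) - 52 = 1962 - 52 = 1910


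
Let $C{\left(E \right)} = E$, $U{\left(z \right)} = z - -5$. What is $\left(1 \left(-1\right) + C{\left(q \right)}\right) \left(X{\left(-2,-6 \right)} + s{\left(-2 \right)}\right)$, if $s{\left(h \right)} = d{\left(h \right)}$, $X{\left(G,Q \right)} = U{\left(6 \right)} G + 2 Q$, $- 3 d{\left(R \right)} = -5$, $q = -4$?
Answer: $\frac{485}{3} \approx 161.67$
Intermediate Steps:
$U{\left(z \right)} = 5 + z$ ($U{\left(z \right)} = z + 5 = 5 + z$)
$d{\left(R \right)} = \frac{5}{3}$ ($d{\left(R \right)} = \left(- \frac{1}{3}\right) \left(-5\right) = \frac{5}{3}$)
$X{\left(G,Q \right)} = 2 Q + 11 G$ ($X{\left(G,Q \right)} = \left(5 + 6\right) G + 2 Q = 11 G + 2 Q = 2 Q + 11 G$)
$s{\left(h \right)} = \frac{5}{3}$
$\left(1 \left(-1\right) + C{\left(q \right)}\right) \left(X{\left(-2,-6 \right)} + s{\left(-2 \right)}\right) = \left(1 \left(-1\right) - 4\right) \left(\left(2 \left(-6\right) + 11 \left(-2\right)\right) + \frac{5}{3}\right) = \left(-1 - 4\right) \left(\left(-12 - 22\right) + \frac{5}{3}\right) = - 5 \left(-34 + \frac{5}{3}\right) = \left(-5\right) \left(- \frac{97}{3}\right) = \frac{485}{3}$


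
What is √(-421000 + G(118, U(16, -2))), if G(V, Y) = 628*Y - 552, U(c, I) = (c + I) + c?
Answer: 2*I*√100678 ≈ 634.6*I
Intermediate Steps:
U(c, I) = I + 2*c (U(c, I) = (I + c) + c = I + 2*c)
G(V, Y) = -552 + 628*Y
√(-421000 + G(118, U(16, -2))) = √(-421000 + (-552 + 628*(-2 + 2*16))) = √(-421000 + (-552 + 628*(-2 + 32))) = √(-421000 + (-552 + 628*30)) = √(-421000 + (-552 + 18840)) = √(-421000 + 18288) = √(-402712) = 2*I*√100678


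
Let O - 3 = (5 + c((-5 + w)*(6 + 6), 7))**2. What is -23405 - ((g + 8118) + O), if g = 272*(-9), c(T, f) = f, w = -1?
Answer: -29222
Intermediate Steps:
g = -2448
O = 147 (O = 3 + (5 + 7)**2 = 3 + 12**2 = 3 + 144 = 147)
-23405 - ((g + 8118) + O) = -23405 - ((-2448 + 8118) + 147) = -23405 - (5670 + 147) = -23405 - 1*5817 = -23405 - 5817 = -29222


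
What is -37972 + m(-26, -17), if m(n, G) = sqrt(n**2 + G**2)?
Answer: -37972 + sqrt(965) ≈ -37941.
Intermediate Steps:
m(n, G) = sqrt(G**2 + n**2)
-37972 + m(-26, -17) = -37972 + sqrt((-17)**2 + (-26)**2) = -37972 + sqrt(289 + 676) = -37972 + sqrt(965)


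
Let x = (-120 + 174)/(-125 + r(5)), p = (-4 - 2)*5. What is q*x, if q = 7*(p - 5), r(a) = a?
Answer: 441/4 ≈ 110.25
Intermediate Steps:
p = -30 (p = -6*5 = -30)
q = -245 (q = 7*(-30 - 5) = 7*(-35) = -245)
x = -9/20 (x = (-120 + 174)/(-125 + 5) = 54/(-120) = 54*(-1/120) = -9/20 ≈ -0.45000)
q*x = -245*(-9/20) = 441/4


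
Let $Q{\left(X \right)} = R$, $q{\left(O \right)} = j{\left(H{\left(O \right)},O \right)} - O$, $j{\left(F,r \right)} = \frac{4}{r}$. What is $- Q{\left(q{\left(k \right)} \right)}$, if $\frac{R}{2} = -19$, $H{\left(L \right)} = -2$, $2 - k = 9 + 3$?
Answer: $38$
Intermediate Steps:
$k = -10$ ($k = 2 - \left(9 + 3\right) = 2 - 12 = -10$)
$q{\left(O \right)} = - O + \frac{4}{O}$ ($q{\left(O \right)} = \frac{4}{O} - O = - O + \frac{4}{O}$)
$R = -38$ ($R = 2 \left(-19\right) = -38$)
$Q{\left(X \right)} = -38$
$- Q{\left(q{\left(k \right)} \right)} = \left(-1\right) \left(-38\right) = 38$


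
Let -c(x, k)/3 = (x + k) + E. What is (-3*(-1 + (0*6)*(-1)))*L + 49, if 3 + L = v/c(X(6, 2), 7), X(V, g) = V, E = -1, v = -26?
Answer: 253/6 ≈ 42.167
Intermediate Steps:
c(x, k) = 3 - 3*k - 3*x (c(x, k) = -3*((x + k) - 1) = -3*((k + x) - 1) = -3*(-1 + k + x) = 3 - 3*k - 3*x)
L = -41/18 (L = -3 - 26/(3 - 3*7 - 3*6) = -3 - 26/(3 - 21 - 18) = -3 - 26/(-36) = -3 - 26*(-1/36) = -3 + 13/18 = -41/18 ≈ -2.2778)
(-3*(-1 + (0*6)*(-1)))*L + 49 = -3*(-1 + (0*6)*(-1))*(-41/18) + 49 = -3*(-1 + 0*(-1))*(-41/18) + 49 = -3*(-1 + 0)*(-41/18) + 49 = -3*(-1)*(-41/18) + 49 = 3*(-41/18) + 49 = -41/6 + 49 = 253/6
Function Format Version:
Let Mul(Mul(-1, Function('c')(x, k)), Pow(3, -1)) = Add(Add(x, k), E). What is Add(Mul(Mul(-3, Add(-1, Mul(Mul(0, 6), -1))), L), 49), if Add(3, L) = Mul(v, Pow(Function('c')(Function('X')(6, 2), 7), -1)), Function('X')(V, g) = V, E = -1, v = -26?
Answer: Rational(253, 6) ≈ 42.167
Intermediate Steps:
Function('c')(x, k) = Add(3, Mul(-3, k), Mul(-3, x)) (Function('c')(x, k) = Mul(-3, Add(Add(x, k), -1)) = Mul(-3, Add(Add(k, x), -1)) = Mul(-3, Add(-1, k, x)) = Add(3, Mul(-3, k), Mul(-3, x)))
L = Rational(-41, 18) (L = Add(-3, Mul(-26, Pow(Add(3, Mul(-3, 7), Mul(-3, 6)), -1))) = Add(-3, Mul(-26, Pow(Add(3, -21, -18), -1))) = Add(-3, Mul(-26, Pow(-36, -1))) = Add(-3, Mul(-26, Rational(-1, 36))) = Add(-3, Rational(13, 18)) = Rational(-41, 18) ≈ -2.2778)
Add(Mul(Mul(-3, Add(-1, Mul(Mul(0, 6), -1))), L), 49) = Add(Mul(Mul(-3, Add(-1, Mul(Mul(0, 6), -1))), Rational(-41, 18)), 49) = Add(Mul(Mul(-3, Add(-1, Mul(0, -1))), Rational(-41, 18)), 49) = Add(Mul(Mul(-3, Add(-1, 0)), Rational(-41, 18)), 49) = Add(Mul(Mul(-3, -1), Rational(-41, 18)), 49) = Add(Mul(3, Rational(-41, 18)), 49) = Add(Rational(-41, 6), 49) = Rational(253, 6)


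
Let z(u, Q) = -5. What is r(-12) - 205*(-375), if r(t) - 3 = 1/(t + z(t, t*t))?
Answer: 1306925/17 ≈ 76878.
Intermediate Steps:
r(t) = 3 + 1/(-5 + t) (r(t) = 3 + 1/(t - 5) = 3 + 1/(-5 + t))
r(-12) - 205*(-375) = (-14 + 3*(-12))/(-5 - 12) - 205*(-375) = (-14 - 36)/(-17) + 76875 = -1/17*(-50) + 76875 = 50/17 + 76875 = 1306925/17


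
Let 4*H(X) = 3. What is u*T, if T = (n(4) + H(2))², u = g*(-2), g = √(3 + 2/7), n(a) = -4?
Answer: -169*√161/56 ≈ -38.292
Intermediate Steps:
H(X) = ¾ (H(X) = (¼)*3 = ¾)
g = √161/7 (g = √(3 + 2*(⅐)) = √(3 + 2/7) = √(23/7) = √161/7 ≈ 1.8127)
u = -2*√161/7 (u = (√161/7)*(-2) = -2*√161/7 ≈ -3.6253)
T = 169/16 (T = (-4 + ¾)² = (-13/4)² = 169/16 ≈ 10.563)
u*T = -2*√161/7*(169/16) = -169*√161/56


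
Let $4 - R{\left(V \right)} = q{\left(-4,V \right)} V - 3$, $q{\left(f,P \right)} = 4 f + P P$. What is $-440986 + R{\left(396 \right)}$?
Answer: $-62533779$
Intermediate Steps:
$q{\left(f,P \right)} = P^{2} + 4 f$ ($q{\left(f,P \right)} = 4 f + P^{2} = P^{2} + 4 f$)
$R{\left(V \right)} = 7 - V \left(-16 + V^{2}\right)$ ($R{\left(V \right)} = 4 - \left(\left(V^{2} + 4 \left(-4\right)\right) V - 3\right) = 4 - \left(\left(V^{2} - 16\right) V - 3\right) = 4 - \left(\left(-16 + V^{2}\right) V - 3\right) = 4 - \left(V \left(-16 + V^{2}\right) - 3\right) = 4 - \left(-3 + V \left(-16 + V^{2}\right)\right) = 7 - V \left(-16 + V^{2}\right)$)
$-440986 + R{\left(396 \right)} = -440986 + \left(7 - 396 \left(-16 + 396^{2}\right)\right) = -440986 + \left(7 - 396 \left(-16 + 156816\right)\right) = -440986 + \left(7 - 396 \cdot 156800\right) = -440986 + \left(7 - 62092800\right) = -440986 - 62092793 = -62533779$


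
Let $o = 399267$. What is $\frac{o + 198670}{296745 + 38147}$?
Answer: $\frac{597937}{334892} \approx 1.7855$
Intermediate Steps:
$\frac{o + 198670}{296745 + 38147} = \frac{399267 + 198670}{296745 + 38147} = \frac{597937}{334892}$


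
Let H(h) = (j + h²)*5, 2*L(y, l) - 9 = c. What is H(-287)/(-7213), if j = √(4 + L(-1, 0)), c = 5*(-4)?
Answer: -411845/7213 - 5*I*√6/14426 ≈ -57.098 - 0.00084898*I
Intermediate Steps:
c = -20
L(y, l) = -11/2 (L(y, l) = 9/2 + (½)*(-20) = 9/2 - 10 = -11/2)
j = I*√6/2 (j = √(4 - 11/2) = √(-3/2) = I*√6/2 ≈ 1.2247*I)
H(h) = 5*h² + 5*I*√6/2 (H(h) = (I*√6/2 + h²)*5 = (h² + I*√6/2)*5 = 5*h² + 5*I*√6/2)
H(-287)/(-7213) = (5*(-287)² + 5*I*√6/2)/(-7213) = (5*82369 + 5*I*√6/2)*(-1/7213) = (411845 + 5*I*√6/2)*(-1/7213) = -411845/7213 - 5*I*√6/14426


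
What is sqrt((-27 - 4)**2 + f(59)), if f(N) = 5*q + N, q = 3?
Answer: 3*sqrt(115) ≈ 32.171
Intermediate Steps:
f(N) = 15 + N (f(N) = 5*3 + N = 15 + N)
sqrt((-27 - 4)**2 + f(59)) = sqrt((-27 - 4)**2 + (15 + 59)) = sqrt((-31)**2 + 74) = sqrt(961 + 74) = sqrt(1035) = 3*sqrt(115)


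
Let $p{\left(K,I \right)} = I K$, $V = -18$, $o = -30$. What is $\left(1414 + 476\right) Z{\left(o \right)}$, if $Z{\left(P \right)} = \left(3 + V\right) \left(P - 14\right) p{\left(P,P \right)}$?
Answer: $1122660000$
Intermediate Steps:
$Z{\left(P \right)} = P^{2} \left(210 - 15 P\right)$ ($Z{\left(P \right)} = \left(3 - 18\right) \left(P - 14\right) P P = - 15 \left(-14 + P\right) P^{2} = \left(210 - 15 P\right) P^{2} = P^{2} \left(210 - 15 P\right)$)
$\left(1414 + 476\right) Z{\left(o \right)} = \left(1414 + 476\right) 15 \left(-30\right)^{2} \left(14 - -30\right) = 1890 \cdot 15 \cdot 900 \left(14 + 30\right) = 1890 \cdot 15 \cdot 900 \cdot 44 = 1890 \cdot 594000 = 1122660000$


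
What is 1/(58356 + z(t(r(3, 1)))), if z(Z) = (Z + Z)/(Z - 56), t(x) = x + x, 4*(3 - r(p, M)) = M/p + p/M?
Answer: 155/9045154 ≈ 1.7136e-5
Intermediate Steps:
r(p, M) = 3 - M/(4*p) - p/(4*M) (r(p, M) = 3 - (M/p + p/M)/4 = 3 + (-M/(4*p) - p/(4*M)) = 3 - M/(4*p) - p/(4*M))
t(x) = 2*x
z(Z) = 2*Z/(-56 + Z) (z(Z) = (2*Z)/(-56 + Z) = 2*Z/(-56 + Z))
1/(58356 + z(t(r(3, 1)))) = 1/(58356 + 2*(2*(3 - 1/4*1/3 - 1/4*3/1))/(-56 + 2*(3 - 1/4*1/3 - 1/4*3/1))) = 1/(58356 + 2*(2*(3 - 1/4*1*1/3 - 1/4*3*1))/(-56 + 2*(3 - 1/4*1*1/3 - 1/4*3*1))) = 1/(58356 + 2*(2*(3 - 1/12 - 3/4))/(-56 + 2*(3 - 1/12 - 3/4))) = 1/(58356 + 2*(2*(13/6))/(-56 + 2*(13/6))) = 1/(58356 + 2*(13/3)/(-56 + 13/3)) = 1/(58356 + 2*(13/3)/(-155/3)) = 1/(58356 + 2*(13/3)*(-3/155)) = 1/(58356 - 26/155) = 1/(9045154/155) = 155/9045154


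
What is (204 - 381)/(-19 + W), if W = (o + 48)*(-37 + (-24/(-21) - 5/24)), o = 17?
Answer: 29736/397027 ≈ 0.074897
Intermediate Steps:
W = -393835/168 (W = (17 + 48)*(-37 + (-24/(-21) - 5/24)) = 65*(-37 + (-24*(-1/21) - 5*1/24)) = 65*(-37 + (8/7 - 5/24)) = 65*(-37 + 157/168) = 65*(-6059/168) = -393835/168 ≈ -2344.3)
(204 - 381)/(-19 + W) = (204 - 381)/(-19 - 393835/168) = -177/(-397027/168) = -168/397027*(-177) = 29736/397027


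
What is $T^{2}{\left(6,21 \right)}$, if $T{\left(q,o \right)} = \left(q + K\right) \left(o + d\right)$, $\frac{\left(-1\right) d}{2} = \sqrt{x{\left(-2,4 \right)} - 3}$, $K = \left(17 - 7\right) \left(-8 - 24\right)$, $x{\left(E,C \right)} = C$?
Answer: $35593156$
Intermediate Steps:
$K = -320$ ($K = 10 \left(-32\right) = -320$)
$d = -2$ ($d = - 2 \sqrt{4 - 3} = - 2 \sqrt{1} = \left(-2\right) 1 = -2$)
$T{\left(q,o \right)} = \left(-320 + q\right) \left(-2 + o\right)$ ($T{\left(q,o \right)} = \left(q - 320\right) \left(o - 2\right) = \left(-320 + q\right) \left(-2 + o\right)$)
$T^{2}{\left(6,21 \right)} = \left(640 - 6720 - 12 + 21 \cdot 6\right)^{2} = \left(640 - 6720 - 12 + 126\right)^{2} = \left(-5966\right)^{2} = 35593156$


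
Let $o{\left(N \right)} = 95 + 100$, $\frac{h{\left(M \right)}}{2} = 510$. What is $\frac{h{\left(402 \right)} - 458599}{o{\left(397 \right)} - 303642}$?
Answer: $\frac{457579}{303447} \approx 1.5079$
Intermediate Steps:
$h{\left(M \right)} = 1020$ ($h{\left(M \right)} = 2 \cdot 510 = 1020$)
$o{\left(N \right)} = 195$
$\frac{h{\left(402 \right)} - 458599}{o{\left(397 \right)} - 303642} = \frac{1020 - 458599}{195 - 303642} = - \frac{457579}{-303447} = \left(-457579\right) \left(- \frac{1}{303447}\right) = \frac{457579}{303447}$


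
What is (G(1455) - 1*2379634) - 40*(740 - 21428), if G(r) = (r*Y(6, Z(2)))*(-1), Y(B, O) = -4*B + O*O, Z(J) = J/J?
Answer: -1518649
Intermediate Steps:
Z(J) = 1
Y(B, O) = O**2 - 4*B (Y(B, O) = -4*B + O**2 = O**2 - 4*B)
G(r) = 23*r (G(r) = (r*(1**2 - 4*6))*(-1) = (r*(1 - 24))*(-1) = (r*(-23))*(-1) = -23*r*(-1) = 23*r)
(G(1455) - 1*2379634) - 40*(740 - 21428) = (23*1455 - 1*2379634) - 40*(740 - 21428) = (33465 - 2379634) - 40*(-20688) = -2346169 - 1*(-827520) = -2346169 + 827520 = -1518649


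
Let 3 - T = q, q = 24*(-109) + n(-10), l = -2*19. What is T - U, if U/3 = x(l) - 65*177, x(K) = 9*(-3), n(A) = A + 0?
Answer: 37225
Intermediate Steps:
l = -38
n(A) = A
x(K) = -27
q = -2626 (q = 24*(-109) - 10 = -2616 - 10 = -2626)
T = 2629 (T = 3 - 1*(-2626) = 3 + 2626 = 2629)
U = -34596 (U = 3*(-27 - 65*177) = 3*(-27 - 1*11505) = 3*(-27 - 11505) = 3*(-11532) = -34596)
T - U = 2629 - 1*(-34596) = 2629 + 34596 = 37225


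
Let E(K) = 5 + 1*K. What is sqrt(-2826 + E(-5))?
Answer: 3*I*sqrt(314) ≈ 53.16*I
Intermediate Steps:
E(K) = 5 + K
sqrt(-2826 + E(-5)) = sqrt(-2826 + (5 - 5)) = sqrt(-2826 + 0) = sqrt(-2826) = 3*I*sqrt(314)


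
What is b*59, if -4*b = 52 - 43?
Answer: -531/4 ≈ -132.75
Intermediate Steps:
b = -9/4 (b = -(52 - 43)/4 = -¼*9 = -9/4 ≈ -2.2500)
b*59 = -9/4*59 = -531/4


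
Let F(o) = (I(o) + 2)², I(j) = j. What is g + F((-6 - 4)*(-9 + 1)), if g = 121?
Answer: 6845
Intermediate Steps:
F(o) = (2 + o)² (F(o) = (o + 2)² = (2 + o)²)
g + F((-6 - 4)*(-9 + 1)) = 121 + (2 + (-6 - 4)*(-9 + 1))² = 121 + (2 - 10*(-8))² = 121 + (2 + 80)² = 121 + 82² = 121 + 6724 = 6845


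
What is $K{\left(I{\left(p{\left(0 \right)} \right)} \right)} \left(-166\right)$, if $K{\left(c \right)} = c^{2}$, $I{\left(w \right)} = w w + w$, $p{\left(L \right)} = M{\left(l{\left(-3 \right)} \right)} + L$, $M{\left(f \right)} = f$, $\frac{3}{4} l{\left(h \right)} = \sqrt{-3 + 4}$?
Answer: $- \frac{130144}{81} \approx -1606.7$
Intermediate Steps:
$l{\left(h \right)} = \frac{4}{3}$ ($l{\left(h \right)} = \frac{4 \sqrt{-3 + 4}}{3} = \frac{4 \sqrt{1}}{3} = \frac{4}{3} \cdot 1 = \frac{4}{3}$)
$p{\left(L \right)} = \frac{4}{3} + L$
$I{\left(w \right)} = w + w^{2}$ ($I{\left(w \right)} = w^{2} + w = w + w^{2}$)
$K{\left(I{\left(p{\left(0 \right)} \right)} \right)} \left(-166\right) = \left(\left(\frac{4}{3} + 0\right) \left(1 + \left(\frac{4}{3} + 0\right)\right)\right)^{2} \left(-166\right) = \left(\frac{4 \left(1 + \frac{4}{3}\right)}{3}\right)^{2} \left(-166\right) = \left(\frac{4}{3} \cdot \frac{7}{3}\right)^{2} \left(-166\right) = \left(\frac{28}{9}\right)^{2} \left(-166\right) = \frac{784}{81} \left(-166\right) = - \frac{130144}{81}$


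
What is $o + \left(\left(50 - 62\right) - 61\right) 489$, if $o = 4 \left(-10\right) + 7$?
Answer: $-35730$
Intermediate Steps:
$o = -33$ ($o = -40 + 7 = -33$)
$o + \left(\left(50 - 62\right) - 61\right) 489 = -33 + \left(\left(50 - 62\right) - 61\right) 489 = -33 + \left(-12 - 61\right) 489 = -33 - 35697 = -35730$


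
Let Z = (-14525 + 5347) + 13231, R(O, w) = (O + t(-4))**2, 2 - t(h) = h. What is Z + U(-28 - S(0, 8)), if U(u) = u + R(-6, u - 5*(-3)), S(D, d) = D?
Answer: 4025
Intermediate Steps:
t(h) = 2 - h
R(O, w) = (6 + O)**2 (R(O, w) = (O + (2 - 1*(-4)))**2 = (O + (2 + 4))**2 = (O + 6)**2 = (6 + O)**2)
Z = 4053 (Z = -9178 + 13231 = 4053)
U(u) = u (U(u) = u + (6 - 6)**2 = u + 0**2 = u + 0 = u)
Z + U(-28 - S(0, 8)) = 4053 + (-28 - 1*0) = 4053 + (-28 + 0) = 4053 - 28 = 4025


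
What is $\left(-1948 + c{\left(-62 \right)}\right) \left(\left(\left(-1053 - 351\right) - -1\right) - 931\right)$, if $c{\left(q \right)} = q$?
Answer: $4691340$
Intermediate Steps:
$\left(-1948 + c{\left(-62 \right)}\right) \left(\left(\left(-1053 - 351\right) - -1\right) - 931\right) = \left(-1948 - 62\right) \left(\left(\left(-1053 - 351\right) - -1\right) - 931\right) = - 2010 \left(\left(-1404 + 1\right) - 931\right) = - 2010 \left(-1403 - 931\right) = \left(-2010\right) \left(-2334\right) = 4691340$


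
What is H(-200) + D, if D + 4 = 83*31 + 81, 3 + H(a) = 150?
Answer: 2797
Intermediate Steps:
H(a) = 147 (H(a) = -3 + 150 = 147)
D = 2650 (D = -4 + (83*31 + 81) = -4 + (2573 + 81) = -4 + 2654 = 2650)
H(-200) + D = 147 + 2650 = 2797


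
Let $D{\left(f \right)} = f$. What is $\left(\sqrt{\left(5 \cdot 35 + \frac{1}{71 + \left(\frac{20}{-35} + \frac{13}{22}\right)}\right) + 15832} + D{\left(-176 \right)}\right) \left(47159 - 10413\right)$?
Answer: $-6467296 + \frac{36746 \sqrt{1914726514081}}{10937} \approx -1.8182 \cdot 10^{6}$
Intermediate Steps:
$\left(\sqrt{\left(5 \cdot 35 + \frac{1}{71 + \left(\frac{20}{-35} + \frac{13}{22}\right)}\right) + 15832} + D{\left(-176 \right)}\right) \left(47159 - 10413\right) = \left(\sqrt{\left(5 \cdot 35 + \frac{1}{71 + \left(\frac{20}{-35} + \frac{13}{22}\right)}\right) + 15832} - 176\right) \left(47159 - 10413\right) = \left(\sqrt{\left(175 + \frac{1}{71 + \left(20 \left(- \frac{1}{35}\right) + 13 \cdot \frac{1}{22}\right)}\right) + 15832} - 176\right) 36746 = \left(\sqrt{\left(175 + \frac{1}{71 + \left(- \frac{4}{7} + \frac{13}{22}\right)}\right) + 15832} - 176\right) 36746 = \left(\sqrt{\left(175 + \frac{1}{71 + \frac{3}{154}}\right) + 15832} - 176\right) 36746 = \left(\sqrt{\left(175 + \frac{1}{\frac{10937}{154}}\right) + 15832} - 176\right) 36746 = \left(\sqrt{\left(175 + \frac{154}{10937}\right) + 15832} - 176\right) 36746 = \left(\sqrt{\frac{1914129}{10937} + 15832} - 176\right) 36746 = \left(\sqrt{\frac{175068713}{10937}} - 176\right) 36746 = \left(\frac{\sqrt{1914726514081}}{10937} - 176\right) 36746 = \left(-176 + \frac{\sqrt{1914726514081}}{10937}\right) 36746 = -6467296 + \frac{36746 \sqrt{1914726514081}}{10937}$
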